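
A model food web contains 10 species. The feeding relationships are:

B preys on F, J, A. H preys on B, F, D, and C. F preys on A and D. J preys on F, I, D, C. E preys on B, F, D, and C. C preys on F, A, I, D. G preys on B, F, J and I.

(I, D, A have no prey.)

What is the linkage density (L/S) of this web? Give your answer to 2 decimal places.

L/S = 2.50

There are L = 25 links among S = 10 species.
L/S = 25/10 = 2.5000 ≈ 2.50.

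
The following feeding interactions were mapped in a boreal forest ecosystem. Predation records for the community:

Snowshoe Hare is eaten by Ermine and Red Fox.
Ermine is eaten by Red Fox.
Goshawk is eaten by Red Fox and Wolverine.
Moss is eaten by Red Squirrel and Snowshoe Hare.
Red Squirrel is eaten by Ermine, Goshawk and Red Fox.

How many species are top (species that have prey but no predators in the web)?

Top species (has prey, but nothing eats it): Red Fox, Wolverine.
Count: 2.

2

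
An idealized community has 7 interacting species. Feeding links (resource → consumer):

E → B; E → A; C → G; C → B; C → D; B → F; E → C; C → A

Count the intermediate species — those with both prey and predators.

Intermediate species (has both prey and predators): C, B.
Count: 2.

2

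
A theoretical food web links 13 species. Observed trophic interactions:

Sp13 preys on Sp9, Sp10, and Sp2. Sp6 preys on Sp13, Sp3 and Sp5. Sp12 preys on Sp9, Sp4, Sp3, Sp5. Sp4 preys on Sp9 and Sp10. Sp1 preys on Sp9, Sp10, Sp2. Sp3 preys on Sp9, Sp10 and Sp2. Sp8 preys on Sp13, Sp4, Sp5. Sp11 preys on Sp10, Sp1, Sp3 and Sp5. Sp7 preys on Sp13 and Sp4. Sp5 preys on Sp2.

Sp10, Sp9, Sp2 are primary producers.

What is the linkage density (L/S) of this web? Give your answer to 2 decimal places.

L/S = 2.15

There are L = 28 links among S = 13 species.
L/S = 28/13 = 2.1538 ≈ 2.15.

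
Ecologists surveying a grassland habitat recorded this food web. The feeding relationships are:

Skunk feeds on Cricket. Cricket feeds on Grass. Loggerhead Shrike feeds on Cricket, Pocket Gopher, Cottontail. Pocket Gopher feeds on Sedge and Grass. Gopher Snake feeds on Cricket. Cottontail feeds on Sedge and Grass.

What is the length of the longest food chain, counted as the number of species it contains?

3 species

One longest chain: Sedge → Cottontail → Loggerhead Shrike.
It has 3 species and 2 links.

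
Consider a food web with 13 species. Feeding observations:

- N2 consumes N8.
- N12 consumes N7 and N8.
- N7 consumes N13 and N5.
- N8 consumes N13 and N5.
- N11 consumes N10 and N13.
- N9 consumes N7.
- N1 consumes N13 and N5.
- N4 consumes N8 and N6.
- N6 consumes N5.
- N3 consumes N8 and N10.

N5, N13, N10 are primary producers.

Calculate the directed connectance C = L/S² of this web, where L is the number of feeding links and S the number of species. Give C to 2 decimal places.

C = 0.10

The web has S = 13 species and L = 17 feeding links.
C = L / S² = 17 / 169 = 0.1006 ≈ 0.10.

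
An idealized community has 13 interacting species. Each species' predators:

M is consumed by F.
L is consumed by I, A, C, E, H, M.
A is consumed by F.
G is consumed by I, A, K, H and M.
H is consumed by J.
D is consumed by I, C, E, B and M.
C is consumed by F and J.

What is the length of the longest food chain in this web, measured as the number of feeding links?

2 links

One longest chain: L → C → J.
It has 3 species and 2 links.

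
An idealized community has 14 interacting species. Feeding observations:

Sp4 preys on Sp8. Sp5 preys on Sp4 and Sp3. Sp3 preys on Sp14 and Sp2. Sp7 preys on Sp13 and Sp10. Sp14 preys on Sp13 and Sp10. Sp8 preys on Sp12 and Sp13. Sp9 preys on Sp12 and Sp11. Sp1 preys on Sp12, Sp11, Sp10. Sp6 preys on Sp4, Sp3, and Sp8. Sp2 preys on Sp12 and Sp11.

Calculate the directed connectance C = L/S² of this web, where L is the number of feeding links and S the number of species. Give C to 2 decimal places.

The web has S = 14 species and L = 21 feeding links.
C = L / S² = 21 / 196 = 0.1071 ≈ 0.11.

C = 0.11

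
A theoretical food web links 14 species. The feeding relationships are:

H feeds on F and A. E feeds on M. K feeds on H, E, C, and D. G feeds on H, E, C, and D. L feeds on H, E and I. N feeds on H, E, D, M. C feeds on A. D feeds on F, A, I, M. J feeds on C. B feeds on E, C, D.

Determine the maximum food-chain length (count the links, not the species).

2 links

One longest chain: M → E → K.
It has 3 species and 2 links.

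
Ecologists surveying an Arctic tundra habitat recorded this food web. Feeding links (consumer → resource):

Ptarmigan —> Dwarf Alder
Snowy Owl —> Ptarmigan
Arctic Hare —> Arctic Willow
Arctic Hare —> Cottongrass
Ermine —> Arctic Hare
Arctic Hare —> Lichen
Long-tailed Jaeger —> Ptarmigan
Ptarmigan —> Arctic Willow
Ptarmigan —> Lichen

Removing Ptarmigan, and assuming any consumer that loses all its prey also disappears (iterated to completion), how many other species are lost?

2

Remove Ptarmigan.
Round 1: Long-tailed Jaeger (all prey gone), Snowy Owl (all prey gone) → extinct.
No further losses. Total secondary extinctions: 2.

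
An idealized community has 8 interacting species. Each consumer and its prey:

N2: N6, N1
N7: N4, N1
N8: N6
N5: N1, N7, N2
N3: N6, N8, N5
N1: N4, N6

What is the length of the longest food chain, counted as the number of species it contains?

One longest chain: N4 → N1 → N7 → N5 → N3.
It has 5 species and 4 links.

5 species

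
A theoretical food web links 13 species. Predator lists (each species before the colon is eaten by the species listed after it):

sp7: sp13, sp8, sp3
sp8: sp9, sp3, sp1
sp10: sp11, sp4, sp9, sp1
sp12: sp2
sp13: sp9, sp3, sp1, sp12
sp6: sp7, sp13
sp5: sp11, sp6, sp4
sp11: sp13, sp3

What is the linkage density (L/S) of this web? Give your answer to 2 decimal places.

There are L = 22 links among S = 13 species.
L/S = 22/13 = 1.6923 ≈ 1.69.

L/S = 1.69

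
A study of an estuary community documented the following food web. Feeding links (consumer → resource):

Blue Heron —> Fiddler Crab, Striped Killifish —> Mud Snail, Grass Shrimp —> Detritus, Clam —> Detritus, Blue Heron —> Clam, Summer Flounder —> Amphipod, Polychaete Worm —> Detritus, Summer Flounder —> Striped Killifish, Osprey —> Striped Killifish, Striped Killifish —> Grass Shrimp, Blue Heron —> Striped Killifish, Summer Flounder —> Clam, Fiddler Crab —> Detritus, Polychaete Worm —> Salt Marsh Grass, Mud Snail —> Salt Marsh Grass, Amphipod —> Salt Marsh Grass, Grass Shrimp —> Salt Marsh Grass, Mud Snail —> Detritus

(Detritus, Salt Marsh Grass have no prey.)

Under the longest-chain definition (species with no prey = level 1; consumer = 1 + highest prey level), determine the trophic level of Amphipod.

Salt Marsh Grass has no prey (basal) → level 1.
Amphipod eats Salt Marsh Grass → level 2.

Trophic level 2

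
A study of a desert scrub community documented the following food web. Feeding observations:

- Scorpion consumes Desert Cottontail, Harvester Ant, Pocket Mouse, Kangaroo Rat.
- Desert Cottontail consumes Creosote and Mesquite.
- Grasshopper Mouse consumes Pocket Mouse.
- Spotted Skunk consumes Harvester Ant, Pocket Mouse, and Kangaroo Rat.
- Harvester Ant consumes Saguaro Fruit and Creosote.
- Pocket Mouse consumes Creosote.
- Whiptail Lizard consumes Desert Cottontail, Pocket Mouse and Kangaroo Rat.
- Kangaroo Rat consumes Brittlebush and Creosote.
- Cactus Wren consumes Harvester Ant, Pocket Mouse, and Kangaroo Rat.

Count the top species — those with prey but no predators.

Top species (has prey, but nothing eats it): Spotted Skunk, Cactus Wren, Scorpion, Whiptail Lizard, Grasshopper Mouse.
Count: 5.

5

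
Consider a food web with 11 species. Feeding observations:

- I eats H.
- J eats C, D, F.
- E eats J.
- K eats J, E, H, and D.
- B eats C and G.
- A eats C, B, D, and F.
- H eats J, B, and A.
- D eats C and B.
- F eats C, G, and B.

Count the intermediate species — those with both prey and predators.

7

Intermediate species (has both prey and predators): B, D, F, A, J, H, E.
Count: 7.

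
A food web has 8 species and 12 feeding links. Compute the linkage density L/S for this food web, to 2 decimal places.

There are L = 12 links among S = 8 species.
L/S = 12/8 = 1.5000 ≈ 1.50.

L/S = 1.50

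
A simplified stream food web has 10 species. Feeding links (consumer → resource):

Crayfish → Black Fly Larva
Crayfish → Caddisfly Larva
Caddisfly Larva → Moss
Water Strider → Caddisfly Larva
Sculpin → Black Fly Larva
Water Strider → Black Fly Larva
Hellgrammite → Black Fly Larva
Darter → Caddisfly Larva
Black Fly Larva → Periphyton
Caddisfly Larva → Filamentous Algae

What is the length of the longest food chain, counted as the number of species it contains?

One longest chain: Moss → Caddisfly Larva → Darter.
It has 3 species and 2 links.

3 species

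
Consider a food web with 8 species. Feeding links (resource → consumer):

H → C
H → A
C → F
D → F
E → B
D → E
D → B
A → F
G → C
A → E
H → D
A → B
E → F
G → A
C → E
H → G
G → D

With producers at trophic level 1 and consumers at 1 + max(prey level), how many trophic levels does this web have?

5

Producers (level 1): H.
H → G → C → E → B gives B level 5.
No species has a prey at level 5, so no species reaches level 6.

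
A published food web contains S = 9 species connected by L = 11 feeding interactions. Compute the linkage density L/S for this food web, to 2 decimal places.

There are L = 11 links among S = 9 species.
L/S = 11/9 = 1.2222 ≈ 1.22.

L/S = 1.22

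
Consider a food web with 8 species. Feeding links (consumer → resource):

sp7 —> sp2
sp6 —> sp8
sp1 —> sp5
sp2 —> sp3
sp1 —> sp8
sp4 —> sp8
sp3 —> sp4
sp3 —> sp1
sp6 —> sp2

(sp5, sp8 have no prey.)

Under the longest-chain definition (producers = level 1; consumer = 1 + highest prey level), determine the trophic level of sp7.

Trophic level 5

sp8 is a producer → level 1.
sp4 eats sp8 → level 2.
sp3 eats sp4 (level 2); other prey at levels: sp1 2 → level 3.
sp2 eats sp3 → level 4.
sp7 eats sp2 → level 5.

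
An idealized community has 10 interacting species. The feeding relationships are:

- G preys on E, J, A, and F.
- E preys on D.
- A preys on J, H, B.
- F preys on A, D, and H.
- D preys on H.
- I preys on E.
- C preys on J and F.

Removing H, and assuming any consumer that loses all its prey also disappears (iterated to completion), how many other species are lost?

Remove H.
Round 1: D (all prey gone) → extinct.
Round 2: E (all prey gone) → extinct.
Round 3: I (all prey gone) → extinct.
No further losses. Total secondary extinctions: 3.

3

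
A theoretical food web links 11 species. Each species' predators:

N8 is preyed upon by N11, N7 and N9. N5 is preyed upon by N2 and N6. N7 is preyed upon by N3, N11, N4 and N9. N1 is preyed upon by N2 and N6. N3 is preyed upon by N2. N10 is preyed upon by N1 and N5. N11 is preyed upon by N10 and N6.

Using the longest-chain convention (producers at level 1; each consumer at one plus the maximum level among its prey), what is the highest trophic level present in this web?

Producers (level 1): N8.
N8 → N7 → N11 → N10 → N1 → N6 gives N6 level 6.
No species has a prey at level 6, so no species reaches level 7.

6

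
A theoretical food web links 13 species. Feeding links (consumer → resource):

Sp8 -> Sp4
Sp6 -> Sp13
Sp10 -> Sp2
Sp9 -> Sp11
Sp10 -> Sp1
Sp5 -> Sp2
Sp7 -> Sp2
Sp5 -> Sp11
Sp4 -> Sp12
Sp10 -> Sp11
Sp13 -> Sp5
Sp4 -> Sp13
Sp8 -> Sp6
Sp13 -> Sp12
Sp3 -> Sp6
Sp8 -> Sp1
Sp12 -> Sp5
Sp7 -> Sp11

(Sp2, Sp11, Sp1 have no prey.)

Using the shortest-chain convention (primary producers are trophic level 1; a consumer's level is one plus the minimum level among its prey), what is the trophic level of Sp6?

Sp2 is a producer → level 1.
Sp5 eats Sp2 → level 2.
Sp13 eats Sp5 → level 3.
Sp6 eats Sp13 → level 4.
No prey of Sp6 is below level 3, so 4 is the minimum.

Trophic level 4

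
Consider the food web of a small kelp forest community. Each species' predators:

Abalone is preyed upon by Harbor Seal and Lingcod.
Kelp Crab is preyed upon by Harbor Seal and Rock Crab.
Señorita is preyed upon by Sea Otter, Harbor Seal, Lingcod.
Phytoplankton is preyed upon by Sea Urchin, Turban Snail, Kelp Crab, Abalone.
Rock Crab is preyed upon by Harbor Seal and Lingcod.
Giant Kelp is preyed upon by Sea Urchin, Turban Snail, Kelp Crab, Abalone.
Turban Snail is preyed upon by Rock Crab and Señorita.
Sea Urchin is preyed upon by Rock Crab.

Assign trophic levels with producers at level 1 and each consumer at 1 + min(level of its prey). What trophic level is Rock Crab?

Giant Kelp is a producer → level 1.
Kelp Crab eats Giant Kelp → level 2.
Rock Crab eats Kelp Crab → level 3.
No prey of Rock Crab is below level 2, so 3 is the minimum.

Trophic level 3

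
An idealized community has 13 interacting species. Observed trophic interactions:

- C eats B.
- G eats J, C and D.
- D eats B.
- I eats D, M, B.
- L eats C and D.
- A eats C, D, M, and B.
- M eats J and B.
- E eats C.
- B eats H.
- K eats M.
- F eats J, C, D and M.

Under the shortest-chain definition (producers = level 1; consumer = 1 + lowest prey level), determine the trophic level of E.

H is a producer → level 1.
B eats H → level 2.
C eats B → level 3.
E eats C → level 4.
No prey of E is below level 3, so 4 is the minimum.

Trophic level 4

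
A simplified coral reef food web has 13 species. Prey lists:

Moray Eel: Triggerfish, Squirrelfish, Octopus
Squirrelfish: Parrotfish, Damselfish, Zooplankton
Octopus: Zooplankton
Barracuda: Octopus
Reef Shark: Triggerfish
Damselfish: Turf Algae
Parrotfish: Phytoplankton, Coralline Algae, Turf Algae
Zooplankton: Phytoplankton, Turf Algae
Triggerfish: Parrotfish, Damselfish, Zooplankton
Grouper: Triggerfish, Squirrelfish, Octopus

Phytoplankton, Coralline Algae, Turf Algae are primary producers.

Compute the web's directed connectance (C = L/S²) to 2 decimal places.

C = 0.12

The web has S = 13 species and L = 21 feeding links.
C = L / S² = 21 / 169 = 0.1243 ≈ 0.12.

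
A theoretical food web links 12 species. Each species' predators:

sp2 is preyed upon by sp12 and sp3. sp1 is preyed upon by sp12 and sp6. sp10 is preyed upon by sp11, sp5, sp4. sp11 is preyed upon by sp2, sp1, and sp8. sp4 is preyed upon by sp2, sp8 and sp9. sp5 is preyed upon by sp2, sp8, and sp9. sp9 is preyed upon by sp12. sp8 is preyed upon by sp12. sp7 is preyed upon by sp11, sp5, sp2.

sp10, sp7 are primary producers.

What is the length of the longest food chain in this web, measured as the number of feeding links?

One longest chain: sp10 → sp11 → sp2 → sp3.
It has 4 species and 3 links.

3 links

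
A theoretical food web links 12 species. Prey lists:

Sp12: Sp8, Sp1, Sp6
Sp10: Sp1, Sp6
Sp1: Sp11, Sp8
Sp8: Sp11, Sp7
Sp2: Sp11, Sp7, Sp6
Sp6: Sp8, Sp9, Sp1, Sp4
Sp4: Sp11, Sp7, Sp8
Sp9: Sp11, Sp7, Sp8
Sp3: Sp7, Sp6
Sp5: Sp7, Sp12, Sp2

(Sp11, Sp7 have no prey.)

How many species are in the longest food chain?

6 species

One longest chain: Sp11 → Sp8 → Sp9 → Sp6 → Sp12 → Sp5.
It has 6 species and 5 links.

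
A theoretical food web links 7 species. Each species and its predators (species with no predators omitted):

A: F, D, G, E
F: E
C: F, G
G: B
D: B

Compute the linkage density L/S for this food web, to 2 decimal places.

L/S = 1.29

There are L = 9 links among S = 7 species.
L/S = 9/7 = 1.2857 ≈ 1.29.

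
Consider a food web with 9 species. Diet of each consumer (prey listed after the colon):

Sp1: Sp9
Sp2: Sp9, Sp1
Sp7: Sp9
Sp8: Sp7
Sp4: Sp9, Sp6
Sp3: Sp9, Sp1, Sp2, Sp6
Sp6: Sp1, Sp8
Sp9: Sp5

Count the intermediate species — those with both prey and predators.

Intermediate species (has both prey and predators): Sp9, Sp7, Sp1, Sp2, Sp8, Sp6.
Count: 6.

6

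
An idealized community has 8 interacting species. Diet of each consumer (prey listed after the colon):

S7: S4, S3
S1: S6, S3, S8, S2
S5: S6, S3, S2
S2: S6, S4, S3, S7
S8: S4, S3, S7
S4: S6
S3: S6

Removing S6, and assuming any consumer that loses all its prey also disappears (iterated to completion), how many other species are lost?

Remove S6.
Round 1: S4 (all prey gone), S3 (all prey gone) → extinct.
Round 2: S7 (all prey gone) → extinct.
Round 3: S8 (all prey gone), S2 (all prey gone) → extinct.
Round 4: S5 (all prey gone), S1 (all prey gone) → extinct.
No further losses. Total secondary extinctions: 7.

7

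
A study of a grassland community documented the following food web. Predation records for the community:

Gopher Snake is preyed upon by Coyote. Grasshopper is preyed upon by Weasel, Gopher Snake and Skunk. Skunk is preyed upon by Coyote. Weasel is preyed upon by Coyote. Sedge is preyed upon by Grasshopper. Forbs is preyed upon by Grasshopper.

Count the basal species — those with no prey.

Basal species (no prey listed): Forbs, Sedge.
Count: 2.

2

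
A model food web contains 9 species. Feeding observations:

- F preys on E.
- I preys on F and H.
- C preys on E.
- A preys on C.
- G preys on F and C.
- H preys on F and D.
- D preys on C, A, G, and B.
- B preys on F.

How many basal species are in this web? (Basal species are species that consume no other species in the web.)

1

Basal species (no prey listed): E.
Count: 1.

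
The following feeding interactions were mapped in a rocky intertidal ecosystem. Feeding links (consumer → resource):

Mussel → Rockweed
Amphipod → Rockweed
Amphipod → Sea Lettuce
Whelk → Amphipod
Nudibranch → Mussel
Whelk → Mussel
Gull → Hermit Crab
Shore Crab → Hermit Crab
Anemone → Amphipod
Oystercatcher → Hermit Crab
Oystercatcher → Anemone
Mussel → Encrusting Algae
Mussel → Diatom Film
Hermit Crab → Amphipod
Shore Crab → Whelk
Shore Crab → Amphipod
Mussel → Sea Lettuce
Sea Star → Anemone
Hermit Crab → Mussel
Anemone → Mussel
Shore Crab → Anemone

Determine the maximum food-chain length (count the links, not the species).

3 links

One longest chain: Encrusting Algae → Mussel → Whelk → Shore Crab.
It has 4 species and 3 links.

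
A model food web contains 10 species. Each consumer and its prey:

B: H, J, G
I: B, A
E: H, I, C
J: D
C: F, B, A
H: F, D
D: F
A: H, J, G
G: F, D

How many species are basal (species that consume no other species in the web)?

Basal species (no prey listed): F.
Count: 1.

1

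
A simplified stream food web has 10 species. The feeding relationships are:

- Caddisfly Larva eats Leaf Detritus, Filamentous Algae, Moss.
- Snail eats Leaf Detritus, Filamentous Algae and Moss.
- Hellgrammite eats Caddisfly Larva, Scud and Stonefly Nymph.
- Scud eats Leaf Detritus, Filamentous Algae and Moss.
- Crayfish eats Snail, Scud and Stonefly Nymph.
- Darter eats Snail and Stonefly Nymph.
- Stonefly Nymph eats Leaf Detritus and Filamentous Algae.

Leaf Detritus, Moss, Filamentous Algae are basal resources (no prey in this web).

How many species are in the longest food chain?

3 species

One longest chain: Leaf Detritus → Snail → Darter.
It has 3 species and 2 links.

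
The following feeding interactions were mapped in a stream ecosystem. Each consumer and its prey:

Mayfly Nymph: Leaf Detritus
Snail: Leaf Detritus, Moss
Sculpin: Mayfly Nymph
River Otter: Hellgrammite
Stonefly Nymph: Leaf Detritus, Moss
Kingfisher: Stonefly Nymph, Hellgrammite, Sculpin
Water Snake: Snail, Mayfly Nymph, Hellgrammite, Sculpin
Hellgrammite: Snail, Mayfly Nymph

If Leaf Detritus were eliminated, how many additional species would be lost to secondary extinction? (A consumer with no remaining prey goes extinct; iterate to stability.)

Remove Leaf Detritus.
Round 1: Mayfly Nymph (all prey gone) → extinct.
Round 2: Sculpin (all prey gone) → extinct.
No further losses. Total secondary extinctions: 2.

2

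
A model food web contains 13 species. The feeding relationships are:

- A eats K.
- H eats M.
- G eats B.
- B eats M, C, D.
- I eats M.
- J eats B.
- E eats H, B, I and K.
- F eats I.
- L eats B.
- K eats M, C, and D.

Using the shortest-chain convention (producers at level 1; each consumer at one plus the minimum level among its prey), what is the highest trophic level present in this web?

3

Producers (level 1): M, D, C.
Following each consumer down to its lowest-level prey: M → K → A (levels 1 through 3).
All prey of A (K 2) are at level 2 or above, so A is at level 1 + 2 = 3.
Every consumer has at least one prey at level 2 or below, so none exceeds level 3.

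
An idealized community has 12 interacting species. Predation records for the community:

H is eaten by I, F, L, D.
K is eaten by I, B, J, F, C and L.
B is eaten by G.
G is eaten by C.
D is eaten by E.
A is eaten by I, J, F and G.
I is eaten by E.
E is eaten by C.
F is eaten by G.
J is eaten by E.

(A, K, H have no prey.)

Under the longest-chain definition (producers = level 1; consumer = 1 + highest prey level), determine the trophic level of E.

H is a producer → level 1.
D eats H → level 2.
E eats D (level 2); other prey at levels: I 2, J 2 → level 3.

Trophic level 3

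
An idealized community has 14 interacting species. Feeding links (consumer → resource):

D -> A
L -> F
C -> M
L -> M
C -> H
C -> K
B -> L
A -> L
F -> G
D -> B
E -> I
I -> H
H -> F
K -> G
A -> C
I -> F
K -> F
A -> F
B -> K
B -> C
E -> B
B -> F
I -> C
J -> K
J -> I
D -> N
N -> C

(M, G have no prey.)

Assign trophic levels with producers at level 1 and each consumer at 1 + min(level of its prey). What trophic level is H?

G is a producer → level 1.
F eats G → level 2.
H eats F → level 3.
No prey of H is below level 2, so 3 is the minimum.

Trophic level 3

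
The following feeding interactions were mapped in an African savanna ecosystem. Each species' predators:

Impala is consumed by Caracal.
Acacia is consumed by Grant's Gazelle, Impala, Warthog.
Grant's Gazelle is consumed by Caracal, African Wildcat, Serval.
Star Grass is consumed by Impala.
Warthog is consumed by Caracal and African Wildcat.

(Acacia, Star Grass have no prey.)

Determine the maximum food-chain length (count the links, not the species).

2 links

One longest chain: Acacia → Grant's Gazelle → Serval.
It has 3 species and 2 links.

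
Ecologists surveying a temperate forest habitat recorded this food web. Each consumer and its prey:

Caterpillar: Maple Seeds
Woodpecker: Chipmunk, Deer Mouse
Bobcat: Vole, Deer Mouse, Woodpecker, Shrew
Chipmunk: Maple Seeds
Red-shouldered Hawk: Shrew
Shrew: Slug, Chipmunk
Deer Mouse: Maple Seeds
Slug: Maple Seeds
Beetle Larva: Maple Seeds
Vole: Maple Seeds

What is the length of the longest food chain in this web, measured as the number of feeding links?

One longest chain: Maple Seeds → Slug → Shrew → Red-shouldered Hawk.
It has 4 species and 3 links.

3 links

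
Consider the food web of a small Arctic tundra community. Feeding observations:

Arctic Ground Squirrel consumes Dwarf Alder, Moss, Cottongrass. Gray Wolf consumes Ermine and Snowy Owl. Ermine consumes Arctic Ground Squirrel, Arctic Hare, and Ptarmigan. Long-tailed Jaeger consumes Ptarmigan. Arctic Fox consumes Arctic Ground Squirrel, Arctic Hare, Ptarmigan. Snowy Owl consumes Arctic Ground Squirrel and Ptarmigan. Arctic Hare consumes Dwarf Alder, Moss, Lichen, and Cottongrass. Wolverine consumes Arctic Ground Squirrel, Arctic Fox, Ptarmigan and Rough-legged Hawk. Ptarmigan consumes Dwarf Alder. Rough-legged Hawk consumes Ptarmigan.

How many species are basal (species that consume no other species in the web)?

4

Basal species (no prey listed): Dwarf Alder, Moss, Lichen, Cottongrass.
Count: 4.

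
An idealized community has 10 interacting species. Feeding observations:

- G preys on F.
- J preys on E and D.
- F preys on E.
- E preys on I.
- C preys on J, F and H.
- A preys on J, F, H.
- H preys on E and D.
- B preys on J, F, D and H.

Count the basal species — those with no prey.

2

Basal species (no prey listed): D, I.
Count: 2.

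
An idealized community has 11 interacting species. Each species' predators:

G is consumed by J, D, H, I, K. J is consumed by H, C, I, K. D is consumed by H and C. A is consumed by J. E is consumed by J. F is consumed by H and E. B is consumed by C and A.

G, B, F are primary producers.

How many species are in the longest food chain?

One longest chain: B → A → J → I.
It has 4 species and 3 links.

4 species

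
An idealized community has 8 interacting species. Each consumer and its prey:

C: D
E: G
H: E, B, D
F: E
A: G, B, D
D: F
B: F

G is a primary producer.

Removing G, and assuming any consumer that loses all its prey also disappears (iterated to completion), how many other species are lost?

7

Remove G.
Round 1: E (all prey gone) → extinct.
Round 2: F (all prey gone) → extinct.
Round 3: B (all prey gone), D (all prey gone) → extinct.
Round 4: H (all prey gone), C (all prey gone), A (all prey gone) → extinct.
No further losses. Total secondary extinctions: 7.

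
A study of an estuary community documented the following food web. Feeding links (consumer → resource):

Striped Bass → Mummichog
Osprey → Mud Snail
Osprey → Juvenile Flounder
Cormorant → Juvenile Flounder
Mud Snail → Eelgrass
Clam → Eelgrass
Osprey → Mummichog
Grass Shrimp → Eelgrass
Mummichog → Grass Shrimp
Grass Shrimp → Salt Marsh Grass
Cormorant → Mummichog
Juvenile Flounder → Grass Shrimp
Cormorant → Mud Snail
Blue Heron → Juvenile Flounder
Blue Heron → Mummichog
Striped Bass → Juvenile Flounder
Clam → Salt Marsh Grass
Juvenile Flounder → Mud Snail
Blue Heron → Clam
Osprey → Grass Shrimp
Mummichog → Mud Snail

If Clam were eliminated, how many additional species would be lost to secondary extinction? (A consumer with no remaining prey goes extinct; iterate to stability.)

Remove Clam.
Every predator of it retains at least one other prey: Blue Heron still has Juvenile Flounder, Mummichog.
No consumer loses all prey, so no secondary extinctions occur.

0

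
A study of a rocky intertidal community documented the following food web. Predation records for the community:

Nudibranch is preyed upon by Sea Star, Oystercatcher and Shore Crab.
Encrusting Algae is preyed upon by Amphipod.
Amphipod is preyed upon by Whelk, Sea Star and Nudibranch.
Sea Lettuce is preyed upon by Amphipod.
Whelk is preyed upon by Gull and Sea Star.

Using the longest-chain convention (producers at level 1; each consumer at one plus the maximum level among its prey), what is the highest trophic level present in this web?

4

Producers (level 1): Encrusting Algae, Sea Lettuce.
Encrusting Algae → Amphipod → Nudibranch → Oystercatcher gives Oystercatcher level 4.
No species has a prey at level 4, so no species reaches level 5.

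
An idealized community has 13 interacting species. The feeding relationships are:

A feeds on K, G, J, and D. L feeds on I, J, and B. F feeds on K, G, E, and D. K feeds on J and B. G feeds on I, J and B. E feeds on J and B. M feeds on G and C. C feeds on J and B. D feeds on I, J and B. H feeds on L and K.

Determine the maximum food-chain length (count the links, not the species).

One longest chain: I → D → A.
It has 3 species and 2 links.

2 links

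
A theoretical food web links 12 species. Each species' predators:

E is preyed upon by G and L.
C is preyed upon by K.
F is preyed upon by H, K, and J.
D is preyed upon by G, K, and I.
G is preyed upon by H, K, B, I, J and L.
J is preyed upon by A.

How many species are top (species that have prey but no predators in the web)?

Top species (has prey, but nothing eats it): B, L, I, H, K, A.
Count: 6.

6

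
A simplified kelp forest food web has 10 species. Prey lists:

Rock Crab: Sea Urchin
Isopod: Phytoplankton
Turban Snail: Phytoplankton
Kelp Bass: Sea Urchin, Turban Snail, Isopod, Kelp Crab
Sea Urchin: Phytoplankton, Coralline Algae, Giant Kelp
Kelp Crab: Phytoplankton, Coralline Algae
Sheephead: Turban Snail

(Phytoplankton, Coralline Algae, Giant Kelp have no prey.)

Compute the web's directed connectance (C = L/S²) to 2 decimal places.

C = 0.13

The web has S = 10 species and L = 13 feeding links.
C = L / S² = 13 / 100 = 0.1300 ≈ 0.13.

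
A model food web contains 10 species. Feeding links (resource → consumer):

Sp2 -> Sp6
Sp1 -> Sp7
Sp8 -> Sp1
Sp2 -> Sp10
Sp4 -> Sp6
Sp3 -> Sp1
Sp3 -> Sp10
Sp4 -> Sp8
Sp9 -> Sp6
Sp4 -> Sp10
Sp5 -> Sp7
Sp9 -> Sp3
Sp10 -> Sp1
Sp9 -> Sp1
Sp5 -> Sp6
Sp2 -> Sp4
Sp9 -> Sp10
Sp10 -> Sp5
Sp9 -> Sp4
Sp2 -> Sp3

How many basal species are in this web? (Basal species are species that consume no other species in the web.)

2

Basal species (no prey listed): Sp9, Sp2.
Count: 2.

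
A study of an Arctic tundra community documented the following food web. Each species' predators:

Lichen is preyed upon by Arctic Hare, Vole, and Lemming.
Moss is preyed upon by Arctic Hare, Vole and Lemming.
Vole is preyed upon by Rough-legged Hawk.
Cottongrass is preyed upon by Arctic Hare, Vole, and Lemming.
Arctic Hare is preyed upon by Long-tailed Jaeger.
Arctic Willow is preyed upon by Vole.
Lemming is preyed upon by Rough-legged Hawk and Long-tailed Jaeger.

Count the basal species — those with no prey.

Basal species (no prey listed): Cottongrass, Moss, Lichen, Arctic Willow.
Count: 4.

4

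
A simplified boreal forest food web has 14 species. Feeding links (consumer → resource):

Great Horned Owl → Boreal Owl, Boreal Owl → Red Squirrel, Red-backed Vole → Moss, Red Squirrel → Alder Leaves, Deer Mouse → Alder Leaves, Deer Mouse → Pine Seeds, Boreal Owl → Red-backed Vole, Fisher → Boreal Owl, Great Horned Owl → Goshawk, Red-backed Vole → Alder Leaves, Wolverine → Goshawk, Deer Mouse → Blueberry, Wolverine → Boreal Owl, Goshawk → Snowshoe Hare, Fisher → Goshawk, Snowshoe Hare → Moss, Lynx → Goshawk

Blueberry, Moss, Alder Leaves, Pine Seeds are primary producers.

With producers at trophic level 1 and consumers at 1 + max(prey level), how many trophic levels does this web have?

Producers (level 1): Blueberry, Moss, Alder Leaves, Pine Seeds.
Moss → Snowshoe Hare → Goshawk → Wolverine gives Wolverine level 4.
No species has a prey at level 4, so no species reaches level 5.

4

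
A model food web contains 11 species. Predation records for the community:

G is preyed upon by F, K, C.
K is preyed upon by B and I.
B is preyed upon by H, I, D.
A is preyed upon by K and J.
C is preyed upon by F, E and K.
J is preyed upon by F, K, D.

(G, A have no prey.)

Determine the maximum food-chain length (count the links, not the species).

One longest chain: A → J → K → B → H.
It has 5 species and 4 links.

4 links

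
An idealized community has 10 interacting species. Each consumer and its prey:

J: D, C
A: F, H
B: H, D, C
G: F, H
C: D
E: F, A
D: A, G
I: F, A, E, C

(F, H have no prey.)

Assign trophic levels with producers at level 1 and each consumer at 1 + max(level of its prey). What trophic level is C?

F is a producer → level 1.
A eats F (level 1); other prey at levels: H 1 → level 2.
D eats A (level 2); other prey at levels: G 2 → level 3.
C eats D → level 4.

Trophic level 4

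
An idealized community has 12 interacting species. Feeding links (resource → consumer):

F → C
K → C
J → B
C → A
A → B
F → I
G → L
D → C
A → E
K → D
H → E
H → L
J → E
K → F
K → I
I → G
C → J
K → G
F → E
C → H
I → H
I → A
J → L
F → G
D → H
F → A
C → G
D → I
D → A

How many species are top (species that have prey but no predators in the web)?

Top species (has prey, but nothing eats it): L, E, B.
Count: 3.

3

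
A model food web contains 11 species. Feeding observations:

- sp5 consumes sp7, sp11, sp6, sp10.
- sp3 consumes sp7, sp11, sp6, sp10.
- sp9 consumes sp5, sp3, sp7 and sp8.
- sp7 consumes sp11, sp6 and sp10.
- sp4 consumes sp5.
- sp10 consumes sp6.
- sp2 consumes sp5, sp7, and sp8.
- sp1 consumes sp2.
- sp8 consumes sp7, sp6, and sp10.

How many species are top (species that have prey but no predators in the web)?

Top species (has prey, but nothing eats it): sp9, sp4, sp1.
Count: 3.

3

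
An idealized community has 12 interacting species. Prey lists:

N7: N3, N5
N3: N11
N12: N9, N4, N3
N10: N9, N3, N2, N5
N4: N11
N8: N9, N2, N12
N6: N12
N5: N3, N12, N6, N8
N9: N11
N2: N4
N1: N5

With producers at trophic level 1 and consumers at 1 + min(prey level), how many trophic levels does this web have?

Producers (level 1): N11.
Following each consumer down to its lowest-level prey: N11 → N3 → N5 → N1 (levels 1 through 4).
All prey of N1 (N5 3) are at level 3 or above, so N1 is at level 1 + 3 = 4.
Every consumer has at least one prey at level 3 or below, so none exceeds level 4.

4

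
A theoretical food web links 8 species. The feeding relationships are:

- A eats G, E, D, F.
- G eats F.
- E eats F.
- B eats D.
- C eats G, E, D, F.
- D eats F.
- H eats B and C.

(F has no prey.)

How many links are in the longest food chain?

3 links

One longest chain: F → G → C → H.
It has 4 species and 3 links.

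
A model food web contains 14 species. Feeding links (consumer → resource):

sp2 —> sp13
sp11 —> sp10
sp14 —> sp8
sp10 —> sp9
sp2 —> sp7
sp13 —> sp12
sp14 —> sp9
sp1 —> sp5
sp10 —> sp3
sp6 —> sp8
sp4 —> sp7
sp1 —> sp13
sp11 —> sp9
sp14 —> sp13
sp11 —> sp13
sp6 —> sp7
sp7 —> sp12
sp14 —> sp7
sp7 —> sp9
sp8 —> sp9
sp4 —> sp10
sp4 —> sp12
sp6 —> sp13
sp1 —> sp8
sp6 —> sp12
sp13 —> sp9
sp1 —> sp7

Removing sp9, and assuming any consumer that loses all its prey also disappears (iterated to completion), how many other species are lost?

1

Remove sp9.
Round 1: sp8 (all prey gone) → extinct.
No further losses. Total secondary extinctions: 1.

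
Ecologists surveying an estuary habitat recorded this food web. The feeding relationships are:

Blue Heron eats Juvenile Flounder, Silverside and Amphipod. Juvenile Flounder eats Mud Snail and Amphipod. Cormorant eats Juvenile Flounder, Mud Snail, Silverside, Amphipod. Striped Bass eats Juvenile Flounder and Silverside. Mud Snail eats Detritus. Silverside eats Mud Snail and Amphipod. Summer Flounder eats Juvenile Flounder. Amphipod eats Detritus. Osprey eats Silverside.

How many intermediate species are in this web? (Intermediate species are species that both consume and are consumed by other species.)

Intermediate species (has both prey and predators): Amphipod, Mud Snail, Silverside, Juvenile Flounder.
Count: 4.

4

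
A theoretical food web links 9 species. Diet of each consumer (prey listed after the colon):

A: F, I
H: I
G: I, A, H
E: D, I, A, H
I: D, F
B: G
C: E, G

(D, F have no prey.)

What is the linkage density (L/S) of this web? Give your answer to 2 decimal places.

L/S = 1.67

There are L = 15 links among S = 9 species.
L/S = 15/9 = 1.6667 ≈ 1.67.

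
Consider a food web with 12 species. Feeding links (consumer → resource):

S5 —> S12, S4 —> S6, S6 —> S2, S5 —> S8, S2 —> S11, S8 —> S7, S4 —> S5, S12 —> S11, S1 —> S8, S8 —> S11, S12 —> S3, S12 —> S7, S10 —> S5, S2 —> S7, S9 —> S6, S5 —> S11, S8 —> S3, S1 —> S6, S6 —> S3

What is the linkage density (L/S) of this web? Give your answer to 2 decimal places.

L/S = 1.58

There are L = 19 links among S = 12 species.
L/S = 19/12 = 1.5833 ≈ 1.58.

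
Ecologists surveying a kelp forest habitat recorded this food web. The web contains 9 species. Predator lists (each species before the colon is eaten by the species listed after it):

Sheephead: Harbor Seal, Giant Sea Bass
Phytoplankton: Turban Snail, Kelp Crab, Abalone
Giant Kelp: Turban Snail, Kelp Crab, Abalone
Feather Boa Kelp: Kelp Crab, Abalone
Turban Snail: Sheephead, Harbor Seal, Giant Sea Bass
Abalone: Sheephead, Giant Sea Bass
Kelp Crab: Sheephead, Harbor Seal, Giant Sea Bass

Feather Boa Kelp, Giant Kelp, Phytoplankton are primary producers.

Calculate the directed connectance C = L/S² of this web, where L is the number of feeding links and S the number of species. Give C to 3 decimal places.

The web has S = 9 species and L = 18 feeding links.
C = L / S² = 18 / 81 = 0.2222 ≈ 0.222.

C = 0.222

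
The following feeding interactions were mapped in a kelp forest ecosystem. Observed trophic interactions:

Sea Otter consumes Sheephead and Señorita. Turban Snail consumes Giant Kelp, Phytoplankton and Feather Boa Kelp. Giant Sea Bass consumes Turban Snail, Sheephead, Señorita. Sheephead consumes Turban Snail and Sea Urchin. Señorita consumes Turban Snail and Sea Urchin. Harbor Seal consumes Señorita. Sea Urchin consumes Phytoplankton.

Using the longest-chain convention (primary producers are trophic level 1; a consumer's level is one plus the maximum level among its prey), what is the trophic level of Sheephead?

Phytoplankton is a producer → level 1.
Sea Urchin eats Phytoplankton → level 2.
Sheephead eats Sea Urchin (level 2); other prey at levels: Turban Snail 2 → level 3.

Trophic level 3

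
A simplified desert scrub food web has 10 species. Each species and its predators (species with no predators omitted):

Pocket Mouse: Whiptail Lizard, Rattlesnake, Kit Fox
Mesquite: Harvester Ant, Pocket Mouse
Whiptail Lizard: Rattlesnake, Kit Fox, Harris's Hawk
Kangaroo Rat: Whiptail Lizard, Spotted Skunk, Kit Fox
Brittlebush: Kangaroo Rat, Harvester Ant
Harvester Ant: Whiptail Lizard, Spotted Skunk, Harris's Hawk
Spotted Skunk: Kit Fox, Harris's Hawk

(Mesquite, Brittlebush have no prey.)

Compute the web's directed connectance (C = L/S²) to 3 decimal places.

The web has S = 10 species and L = 18 feeding links.
C = L / S² = 18 / 100 = 0.1800 ≈ 0.180.

C = 0.180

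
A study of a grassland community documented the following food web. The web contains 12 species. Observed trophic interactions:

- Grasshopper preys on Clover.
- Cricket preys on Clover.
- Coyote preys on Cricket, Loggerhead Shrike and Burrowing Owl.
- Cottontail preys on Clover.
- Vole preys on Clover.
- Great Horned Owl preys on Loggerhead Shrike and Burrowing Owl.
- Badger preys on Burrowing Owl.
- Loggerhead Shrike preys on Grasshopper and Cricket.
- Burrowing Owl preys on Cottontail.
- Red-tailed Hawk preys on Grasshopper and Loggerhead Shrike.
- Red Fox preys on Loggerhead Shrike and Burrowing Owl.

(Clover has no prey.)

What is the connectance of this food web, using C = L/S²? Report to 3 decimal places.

The web has S = 12 species and L = 17 feeding links.
C = L / S² = 17 / 144 = 0.1181 ≈ 0.118.

C = 0.118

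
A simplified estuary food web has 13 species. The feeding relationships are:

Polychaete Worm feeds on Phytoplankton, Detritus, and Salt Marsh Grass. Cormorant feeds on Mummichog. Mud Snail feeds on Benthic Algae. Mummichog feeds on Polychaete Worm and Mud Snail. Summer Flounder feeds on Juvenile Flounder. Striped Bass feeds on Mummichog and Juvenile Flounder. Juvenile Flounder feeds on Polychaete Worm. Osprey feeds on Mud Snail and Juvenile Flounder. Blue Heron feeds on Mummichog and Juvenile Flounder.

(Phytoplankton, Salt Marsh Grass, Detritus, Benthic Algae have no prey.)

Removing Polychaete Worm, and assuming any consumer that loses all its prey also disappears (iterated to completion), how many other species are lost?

Remove Polychaete Worm.
Round 1: Juvenile Flounder (all prey gone) → extinct.
Round 2: Summer Flounder (all prey gone) → extinct.
No further losses. Total secondary extinctions: 2.

2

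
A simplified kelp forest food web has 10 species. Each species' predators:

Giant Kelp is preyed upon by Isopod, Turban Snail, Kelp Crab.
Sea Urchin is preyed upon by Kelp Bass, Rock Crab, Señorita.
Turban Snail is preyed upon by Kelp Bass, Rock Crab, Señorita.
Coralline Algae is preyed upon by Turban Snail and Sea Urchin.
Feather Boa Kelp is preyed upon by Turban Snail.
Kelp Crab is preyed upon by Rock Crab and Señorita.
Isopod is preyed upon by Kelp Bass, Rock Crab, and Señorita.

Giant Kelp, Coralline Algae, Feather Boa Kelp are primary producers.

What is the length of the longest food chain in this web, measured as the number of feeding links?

One longest chain: Giant Kelp → Kelp Crab → Señorita.
It has 3 species and 2 links.

2 links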